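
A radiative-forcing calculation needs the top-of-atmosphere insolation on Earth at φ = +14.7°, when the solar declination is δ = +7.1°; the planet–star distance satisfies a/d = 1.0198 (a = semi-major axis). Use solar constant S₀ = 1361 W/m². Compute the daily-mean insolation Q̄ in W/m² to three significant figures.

cos H₀ = −tan(+14.7°) tan(+7.100°) = -0.0327, H₀ = 1.6035 rad.
Bracket: H₀ sin φ sin δ + cos φ cos δ sin H₀ = 1.6035×0.25376×0.12360 + 0.96727×0.99233×0.99947 = 0.050293 + 0.959342 = 1.009635.
Inverse-square distance factor (a/d)² = 1.0198² = 1.039992.
Q̄ = (S₀/π) × 1.039992 × [bracket] = (1361/π) × 1.039992 × 1.009635 = 454.9 W/m².

Q̄ ≈ 455 W/m²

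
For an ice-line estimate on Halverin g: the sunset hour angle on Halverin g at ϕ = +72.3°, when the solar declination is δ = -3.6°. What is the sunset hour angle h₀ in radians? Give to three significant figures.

cos h₀ = −tan ϕ · tan δ = −tan(+72.3°) × tan(-3.600°) = 0.1971, so h₀ = 1.3724 rad = 78.63°.

h₀ = 1.37 rad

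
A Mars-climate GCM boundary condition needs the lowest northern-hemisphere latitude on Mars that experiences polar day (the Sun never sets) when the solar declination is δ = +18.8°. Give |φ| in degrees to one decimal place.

Polar day requires cos H₀ = −tan φ tan δ ≤ −1, i.e. tan φ tan δ ≥ 1.
The boundary is |tan φ| · |tan δ| = 1, so |φ| = 90° − |δ| = 90° − 18.8° = 71.2° in the northern hemisphere.

|φ| = 71.2°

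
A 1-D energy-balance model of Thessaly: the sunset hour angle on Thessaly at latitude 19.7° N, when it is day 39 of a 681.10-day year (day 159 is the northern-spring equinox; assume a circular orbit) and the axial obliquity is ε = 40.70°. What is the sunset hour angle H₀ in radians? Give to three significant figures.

H₀ = 1.31 rad

Solar longitude: λ_s = 360° × (39 − 159)/681.10 = -63.427°, i.e. -63.427° + 360° = 296.573°.
sin δ = sin 40.70° × sin 296.573° = -0.58321, so δ = -35.677°.
cos H₀ = −tan φ · tan δ = −tan(+19.7°) × tan(-35.677°) = 0.2571, so H₀ = 1.3108 rad = 75.10°.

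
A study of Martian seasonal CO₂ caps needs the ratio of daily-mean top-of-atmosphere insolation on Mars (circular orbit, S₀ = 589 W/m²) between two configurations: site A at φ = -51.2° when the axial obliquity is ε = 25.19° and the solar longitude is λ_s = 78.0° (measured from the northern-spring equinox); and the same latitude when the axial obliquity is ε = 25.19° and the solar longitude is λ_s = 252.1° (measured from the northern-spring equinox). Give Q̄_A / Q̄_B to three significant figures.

Q̄_A / Q̄_B ≈ 0.134

— Configuration A (φ=-51.2°):
Solar declination: sin δ = sin ε · sin λ_s = sin 25.19° × sin 78.0° = 0.41632, so δ = +24.603°.
cos H₀ = −tan(-51.2°) tan(+24.603°) = 0.5695, H₀ = 0.9649 rad.
Bracket: H₀ sin φ sin δ + cos φ cos δ sin H₀ = 0.9649×-0.77934×0.41632 + 0.62660×0.90922×0.82199 = -0.313066 + 0.468302 = 0.155236.
Q̄ = (S₀/π) × [bracket] = (589/π) × 0.155236 = 29.104 W/m².
— Configuration B (φ=-51.2°):
Solar declination: sin δ = sin ε · sin λ_s = sin 25.19° × sin 252.1° = -0.40502, so δ = -23.892°.
cos H₀ = −tan(-51.2°) tan(-23.892°) = -0.5510, H₀ = 2.1543 rad.
Bracket: H₀ sin φ sin δ + cos φ cos δ sin H₀ = 2.1543×-0.77934×-0.40502 + 0.62660×0.91431×0.83454 = 0.680001 + 0.478114 = 1.158115.
Q̄ = (S₀/π) × [bracket] = (589/π) × 1.158115 = 217.13 W/m².
Ratio Q̄_A / Q̄_B = 29.104 / 217.13 = 0.1340.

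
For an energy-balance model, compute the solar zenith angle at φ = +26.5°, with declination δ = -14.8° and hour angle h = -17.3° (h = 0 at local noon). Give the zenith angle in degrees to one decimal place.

cos θ_z = sin φ sin δ + cos φ cos δ cos h = -0.113979 + 0.826101 = 0.712122.
θ_z = arccos(0.712122) = 44.6°.

θ_z = 44.6°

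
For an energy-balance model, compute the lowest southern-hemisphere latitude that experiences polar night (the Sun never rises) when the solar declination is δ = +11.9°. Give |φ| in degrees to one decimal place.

Polar night requires cos H₀ = −tan φ tan δ ≥ 1, i.e. tan φ tan δ ≤ −1.
The boundary is |tan φ| · |tan δ| = 1, so |φ| = 90° − |δ| = 90° − 11.9° = 78.1° in the southern hemisphere.

|φ| = 78.1°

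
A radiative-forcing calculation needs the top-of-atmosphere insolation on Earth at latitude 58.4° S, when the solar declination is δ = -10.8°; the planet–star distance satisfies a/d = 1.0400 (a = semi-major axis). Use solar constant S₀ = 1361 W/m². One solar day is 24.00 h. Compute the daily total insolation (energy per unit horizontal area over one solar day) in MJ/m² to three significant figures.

cos H₀ = −tan(-58.4°) tan(-10.800°) = -0.3101, H₀ = 1.8861 rad.
Bracket: H₀ sin φ sin δ + cos φ cos δ sin H₀ = 1.8861×-0.85173×-0.18738 + 0.52399×0.98229×0.95071 = 0.301016 + 0.489340 = 0.790356.
Inverse-square distance factor (a/d)² = 1.0400² = 1.081600.
Q̄ = (S₀/π) × 1.081600 × [bracket] = (1361/π) × 1.081600 × 0.790356 = 370.34 W/m².
Daily total = Q̄ × 24.00 h × 3600 s/h = 370.34 × 24.00 × 3600 / 10⁶ = 32.00 MJ/m².

32.0 MJ/m²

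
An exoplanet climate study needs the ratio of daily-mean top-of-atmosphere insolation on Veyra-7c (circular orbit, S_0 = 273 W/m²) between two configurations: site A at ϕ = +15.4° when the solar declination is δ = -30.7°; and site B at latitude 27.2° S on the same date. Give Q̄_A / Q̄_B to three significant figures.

— Configuration A (ϕ=+15.4°):
cos h₀ = −tan(+15.4°) tan(-30.700°) = 0.1635, h₀ = 1.4065 rad.
Bracket: h₀ sin ϕ sin δ + cos ϕ cos δ sin h₀ = 1.4065×0.26556×-0.51054 + 0.96410×0.85985×0.98654 = -0.190692 + 0.817823 = 0.627131.
Q̄ = (S_0/π) × [bracket] = (273/π) × 0.627131 = 54.497 W/m².
— Configuration B (ϕ=-27.2°):
cos h₀ = −tan(-27.2°) tan(-30.700°) = -0.3051, h₀ = 1.8809 rad.
Bracket: h₀ sin ϕ sin δ + cos ϕ cos δ sin h₀ = 1.8809×-0.45710×-0.51054 + 0.88942×0.85985×0.95230 = 0.438942 + 0.728288 = 1.167230.
Q̄ = (S_0/π) × [bracket] = (273/π) × 1.167230 = 101.43 W/m².
Ratio Q̄_A / Q̄_B = 54.497 / 101.43 = 0.5373.

Q̄_A / Q̄_B ≈ 0.537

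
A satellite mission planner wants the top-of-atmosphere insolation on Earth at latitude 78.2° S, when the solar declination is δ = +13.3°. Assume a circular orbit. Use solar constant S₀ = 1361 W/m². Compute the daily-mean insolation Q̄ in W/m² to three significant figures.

cos H₀ = −tan(-78.2°) tan(+13.300°) = 1.1315 ≥ 1 ⇒ polar night, H₀ = 0 and Q̄ = 0.

Q̄ ≈ 0.00 W/m²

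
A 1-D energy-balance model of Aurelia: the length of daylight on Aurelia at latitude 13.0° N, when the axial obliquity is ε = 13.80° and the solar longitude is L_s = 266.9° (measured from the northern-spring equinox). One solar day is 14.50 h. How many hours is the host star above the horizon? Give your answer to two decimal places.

6.99 h

Solar declination: sin δ = sin ε · sin L_s = sin 13.80° × sin 266.9° = -0.23818, so δ = -13.779°.
cos h₀ = −tan ϕ · tan δ = −tan(+13.0°) × tan(-13.779°) = 0.0566, so h₀ = 1.5141 rad = 86.75°.
Daylight = 2h₀/(2π) × 14.50 h = (1.5141/π) × 14.50 = 6.99 h.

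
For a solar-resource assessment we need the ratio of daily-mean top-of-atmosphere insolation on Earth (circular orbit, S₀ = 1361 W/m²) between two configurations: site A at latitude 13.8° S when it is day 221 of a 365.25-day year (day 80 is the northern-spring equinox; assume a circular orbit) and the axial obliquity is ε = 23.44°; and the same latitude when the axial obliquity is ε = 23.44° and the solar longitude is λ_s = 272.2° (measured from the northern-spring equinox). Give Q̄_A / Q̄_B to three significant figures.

Q̄_A / Q̄_B ≈ 0.805

— Configuration A (φ=-13.8°):
Solar longitude: λ_s = 360° × (221 − 80)/365.25 = 138.973°.
sin δ = sin 23.44° × sin 138.973° = 0.26111, so δ = +15.136°.
cos H₀ = −tan(-13.8°) tan(+15.136°) = 0.0664, H₀ = 1.5043 rad.
Bracket: H₀ sin φ sin δ + cos φ cos δ sin H₀ = 1.5043×-0.23853×0.26111 + 0.97113×0.96531×0.99779 = -0.093692 + 0.935370 = 0.841678.
Q̄ = (S₀/π) × [bracket] = (1361/π) × 0.841678 = 364.63 W/m².
— Configuration B (φ=-13.8°):
Solar declination: sin δ = sin ε · sin λ_s = sin 23.44° × sin 272.2° = -0.39750, so δ = -23.422°.
cos H₀ = −tan(-13.8°) tan(-23.422°) = -0.1064, H₀ = 1.6774 rad.
Bracket: H₀ sin φ sin δ + cos φ cos δ sin H₀ = 1.6774×-0.23853×-0.39750 + 0.97113×0.91760×0.99432 = 0.159044 + 0.886047 = 1.045091.
Q̄ = (S₀/π) × [bracket] = (1361/π) × 1.045091 = 452.75 W/m².
Ratio Q̄_A / Q̄_B = 364.63 / 452.75 = 0.8054.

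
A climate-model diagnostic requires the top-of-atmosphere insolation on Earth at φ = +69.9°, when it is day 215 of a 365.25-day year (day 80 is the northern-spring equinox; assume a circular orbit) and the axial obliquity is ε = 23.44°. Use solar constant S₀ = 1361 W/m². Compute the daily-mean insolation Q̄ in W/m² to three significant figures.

Solar longitude: λ_s = 360° × (215 − 80)/365.25 = 133.060°.
sin δ = sin 23.44° × sin 133.060° = 0.29064, so δ = +16.896°.
cos H₀ = −tan(+69.9°) tan(+16.896°) = -0.8300, H₀ = 2.5500 rad.
Bracket: H₀ sin φ sin δ + cos φ cos δ sin H₀ = 2.5500×0.93909×0.29064 + 0.34366×0.95683×0.55769 = 0.695990 + 0.183382 = 0.879372.
Q̄ = (S₀/π) × [bracket] = (1361/π) × 0.879372 = 381.0 W/m².

Q̄ ≈ 381 W/m²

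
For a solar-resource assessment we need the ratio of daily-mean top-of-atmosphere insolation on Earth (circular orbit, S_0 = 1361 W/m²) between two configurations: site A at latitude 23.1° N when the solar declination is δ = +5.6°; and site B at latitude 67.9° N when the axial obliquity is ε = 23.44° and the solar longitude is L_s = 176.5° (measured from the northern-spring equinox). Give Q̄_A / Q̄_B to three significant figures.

Q̄_A / Q̄_B ≈ 2.37

— Configuration A (ϕ=+23.1°):
cos h₀ = −tan(+23.1°) tan(+5.600°) = -0.0418, h₀ = 1.6126 rad.
Bracket: h₀ sin ϕ sin δ + cos ϕ cos δ sin h₀ = 1.6126×0.39234×0.09758 + 0.91982×0.99523×0.99913 = 0.061738 + 0.914636 = 0.976374.
Q̄ = (S_0/π) × [bracket] = (1361/π) × 0.976374 = 422.98 W/m².
— Configuration B (ϕ=+67.9°):
Solar declination: sin δ = sin ε · sin L_s = sin 23.44° × sin 176.5° = 0.02428, so δ = +1.392°.
cos h₀ = −tan(+67.9°) tan(+1.392°) = -0.0598, h₀ = 1.6307 rad.
Bracket: h₀ sin ϕ sin δ + cos ϕ cos δ sin h₀ = 1.6307×0.92653×0.02428 + 0.37622×0.99971×0.99821 = 0.036684 + 0.375438 = 0.412122.
Q̄ = (S_0/π) × [bracket] = (1361/π) × 0.412122 = 178.54 W/m².
Ratio Q̄_A / Q̄_B = 422.98 / 178.54 = 2.369.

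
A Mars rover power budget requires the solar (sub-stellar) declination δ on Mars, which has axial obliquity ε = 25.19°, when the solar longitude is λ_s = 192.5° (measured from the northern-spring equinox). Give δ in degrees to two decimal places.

δ = -5.29°

sin δ = sin ε · sin λ_s = sin 25.19° × sin 192.5° = -0.092121.
δ = arcsin(-0.092121) = -5.29°.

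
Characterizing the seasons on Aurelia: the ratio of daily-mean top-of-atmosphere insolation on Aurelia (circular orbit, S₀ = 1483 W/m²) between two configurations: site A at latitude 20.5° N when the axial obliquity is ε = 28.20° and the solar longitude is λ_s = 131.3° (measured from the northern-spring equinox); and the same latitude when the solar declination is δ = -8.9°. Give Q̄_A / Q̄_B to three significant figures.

Q̄_A / Q̄_B ≈ 1.28

— Configuration A (φ=+20.5°):
Solar declination: sin δ = sin ε · sin λ_s = sin 28.20° × sin 131.3° = 0.35501, so δ = +20.794°.
cos H₀ = −tan(+20.5°) tan(+20.794°) = -0.1420, H₀ = 1.7133 rad.
Bracket: H₀ sin φ sin δ + cos φ cos δ sin H₀ = 1.7133×0.35021×0.35501 + 0.93667×0.93486×0.98987 = 0.213011 + 0.866785 = 1.079796.
Q̄ = (S₀/π) × [bracket] = (1483/π) × 1.079796 = 509.72 W/m².
— Configuration B (φ=+20.5°):
cos H₀ = −tan(+20.5°) tan(-8.900°) = 0.0585, H₀ = 1.5122 rad.
Bracket: H₀ sin φ sin δ + cos φ cos δ sin H₀ = 1.5122×0.35021×-0.15471 + 0.93667×0.98796×0.99828 = -0.081932 + 0.923801 = 0.841869.
Q̄ = (S₀/π) × [bracket] = (1483/π) × 0.841869 = 397.41 W/m².
Ratio Q̄_A / Q̄_B = 509.72 / 397.41 = 1.283.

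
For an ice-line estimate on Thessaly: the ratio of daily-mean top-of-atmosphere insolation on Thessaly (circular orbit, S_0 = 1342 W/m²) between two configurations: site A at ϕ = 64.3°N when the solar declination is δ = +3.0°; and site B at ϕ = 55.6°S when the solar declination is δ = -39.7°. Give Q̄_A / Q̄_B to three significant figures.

Q̄_A / Q̄_B ≈ 0.308

— Configuration A (ϕ=+64.3°):
cos h₀ = −tan(+64.3°) tan(+3.000°) = -0.1089, h₀ = 1.6799 rad.
Bracket: h₀ sin ϕ sin δ + cos ϕ cos δ sin h₀ = 1.6799×0.90108×0.05234 + 0.43366×0.99863×0.99405 = 0.079228 + 0.430489 = 0.509717.
Q̄ = (S_0/π) × [bracket] = (1342/π) × 0.509717 = 217.74 W/m².
— Configuration B (ϕ=-55.6°):
cos h₀ = −tan(-55.6°) tan(-39.700°) = -1.2125 ≤ −1 ⇒ polar day, h₀ = π.
Bracket: h₀ sin ϕ sin δ + cos ϕ cos δ sin h₀ = 3.1416×-0.82511×-0.63877 + 0.56497×0.76940×0.00000 = 1.655798 + 0.000000 = 1.655798.
Q̄ = (S_0/π) × [bracket] = (1342/π) × 1.655798 = 707.31 W/m².
Ratio Q̄_A / Q̄_B = 217.74 / 707.31 = 0.3078.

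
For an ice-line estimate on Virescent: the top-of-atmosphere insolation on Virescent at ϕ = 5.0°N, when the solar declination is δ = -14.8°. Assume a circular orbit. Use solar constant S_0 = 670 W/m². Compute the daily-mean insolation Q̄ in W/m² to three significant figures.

Q̄ ≈ 198 W/m²

cos h₀ = −tan(+5.0°) tan(-14.800°) = 0.0231, h₀ = 1.5477 rad.
Bracket: h₀ sin ϕ sin δ + cos ϕ cos δ sin h₀ = 1.5477×0.08716×-0.25545 + 0.99619×0.96682×0.99973 = -0.034460 + 0.962876 = 0.928416.
Q̄ = (S_0/π) × [bracket] = (670/π) × 0.928416 = 198.0 W/m².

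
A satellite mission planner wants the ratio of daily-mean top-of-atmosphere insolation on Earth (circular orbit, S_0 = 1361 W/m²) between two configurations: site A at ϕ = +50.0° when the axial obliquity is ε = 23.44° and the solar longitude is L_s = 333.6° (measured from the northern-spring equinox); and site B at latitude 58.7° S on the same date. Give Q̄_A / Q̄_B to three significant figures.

— Configuration A (ϕ=+50.0°):
Solar declination: sin δ = sin ε · sin L_s = sin 23.44° × sin 333.6° = -0.17687, so δ = -10.188°.
cos h₀ = −tan(+50.0°) tan(-10.188°) = 0.2142, h₀ = 1.3550 rad.
Bracket: h₀ sin ϕ sin δ + cos ϕ cos δ sin h₀ = 1.3550×0.76604×-0.17687 + 0.64279×0.98423×0.97680 = -0.183588 + 0.617976 = 0.434388.
Q̄ = (S_0/π) × [bracket] = (1361/π) × 0.434388 = 188.19 W/m².
— Configuration B (ϕ=-58.7°):
cos h₀ = −tan(-58.7°) tan(-10.188°) = -0.2956, h₀ = 1.8708 rad.
Bracket: h₀ sin ϕ sin δ + cos ϕ cos δ sin h₀ = 1.8708×-0.85446×-0.17687 + 0.51952×0.98423×0.95532 = 0.282731 + 0.488481 = 0.771212.
Q̄ = (S_0/π) × [bracket] = (1361/π) × 0.771212 = 334.10 W/m².
Ratio Q̄_A / Q̄_B = 188.19 / 334.10 = 0.5633.

Q̄_A / Q̄_B ≈ 0.563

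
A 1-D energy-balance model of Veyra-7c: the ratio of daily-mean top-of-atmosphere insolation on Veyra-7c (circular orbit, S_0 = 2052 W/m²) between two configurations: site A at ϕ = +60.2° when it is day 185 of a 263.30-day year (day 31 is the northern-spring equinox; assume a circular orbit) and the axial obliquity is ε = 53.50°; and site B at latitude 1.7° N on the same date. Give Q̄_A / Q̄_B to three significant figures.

Q̄_A / Q̄_B ≈ 0.0493

— Configuration A (ϕ=+60.2°):
Solar longitude: L_s = 360° × (185 − 31)/263.30 = 210.558°.
sin δ = sin 53.50° × sin 210.558° = -0.40869, so δ = -24.123°.
cos h₀ = −tan(+60.2°) tan(-24.123°) = 0.7819, h₀ = 0.6731 rad.
Bracket: h₀ sin ϕ sin δ + cos ϕ cos δ sin h₀ = 0.6731×0.86777×-0.40869 + 0.49697×0.91267×0.62340 = -0.238714 + 0.282755 = 0.044041.
Q̄ = (S_0/π) × [bracket] = (2052/π) × 0.044041 = 28.766 W/m².
— Configuration B (ϕ=+1.7°):
cos h₀ = −tan(+1.7°) tan(-24.123°) = 0.0133, h₀ = 1.5575 rad.
Bracket: h₀ sin ϕ sin δ + cos ϕ cos δ sin h₀ = 1.5575×0.02967×-0.40869 + 0.99956×0.91267×0.99991 = -0.018886 + 0.912186 = 0.893300.
Q̄ = (S_0/π) × [bracket] = (2052/π) × 0.893300 = 583.48 W/m².
Ratio Q̄_A / Q̄_B = 28.766 / 583.48 = 0.04930.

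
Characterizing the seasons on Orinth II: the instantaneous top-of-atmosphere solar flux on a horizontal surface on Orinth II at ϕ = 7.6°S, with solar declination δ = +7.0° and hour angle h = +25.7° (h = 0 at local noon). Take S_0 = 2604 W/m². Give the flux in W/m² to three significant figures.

cos θ_z = sin ϕ sin δ + cos ϕ cos δ cos h = -0.016118 + 0.886504 = 0.870386.
Flux = S_0 · cos θ_z = 2604 × 0.870386 = 2266 W/m².

2.27e+03 W/m²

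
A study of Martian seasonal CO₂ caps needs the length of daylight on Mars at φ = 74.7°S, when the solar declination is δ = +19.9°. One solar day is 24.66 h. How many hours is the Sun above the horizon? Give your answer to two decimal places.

0.00 h

cos H₀ = −tan φ · tan δ = 1.3232 ≥ 1, so the Sun never rises (polar night) and H₀ = 0.
Daylight = 2H₀/(2π) × 24.66 h = (0.0000/π) × 24.66 = 0.00 h.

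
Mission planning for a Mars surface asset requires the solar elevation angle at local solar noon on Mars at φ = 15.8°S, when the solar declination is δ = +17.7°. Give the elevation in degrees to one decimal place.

56.5°

At local noon the hour angle is zero, so the zenith angle equals |φ − δ| = |-15.8° − (+17.700°)| = 33.500°.
Elevation = 90° − 33.500° = 56.5°.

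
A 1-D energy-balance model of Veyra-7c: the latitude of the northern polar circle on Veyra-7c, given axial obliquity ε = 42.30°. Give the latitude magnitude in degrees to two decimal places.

47.70°

The polar circle is the lowest latitude that experiences at least one full rotation of continuous daylight at the northern-summer solstice; it lies at |φ| = 90° − ε = 90° − 42.30° = 47.70°.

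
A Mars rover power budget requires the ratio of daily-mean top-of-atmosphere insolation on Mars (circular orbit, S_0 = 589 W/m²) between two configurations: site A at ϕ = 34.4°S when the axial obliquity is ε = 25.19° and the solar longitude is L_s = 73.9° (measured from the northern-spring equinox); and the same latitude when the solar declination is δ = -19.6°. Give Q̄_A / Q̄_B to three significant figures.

Q̄_A / Q̄_B ≈ 0.388

— Configuration A (ϕ=-34.4°):
Solar declination: sin δ = sin ε · sin L_s = sin 25.19° × sin 73.9° = 0.40893, so δ = +24.138°.
cos h₀ = −tan(-34.4°) tan(+24.138°) = 0.3068, h₀ = 1.2589 rad.
Bracket: h₀ sin ϕ sin δ + cos ϕ cos δ sin h₀ = 1.2589×-0.56497×0.40893 + 0.82511×0.91257×0.95177 = -0.290848 + 0.716655 = 0.425807.
Q̄ = (S_0/π) × [bracket] = (589/π) × 0.425807 = 79.832 W/m².
— Configuration B (ϕ=-34.4°):
cos h₀ = −tan(-34.4°) tan(-19.600°) = -0.2438, h₀ = 1.8171 rad.
Bracket: h₀ sin ϕ sin δ + cos ϕ cos δ sin h₀ = 1.8171×-0.56497×-0.33545 + 0.82511×0.94206×0.96982 = 0.344375 + 0.753844 = 1.098219.
Q̄ = (S_0/π) × [bracket] = (589/π) × 1.098219 = 205.90 W/m².
Ratio Q̄_A / Q̄_B = 79.832 / 205.90 = 0.3877.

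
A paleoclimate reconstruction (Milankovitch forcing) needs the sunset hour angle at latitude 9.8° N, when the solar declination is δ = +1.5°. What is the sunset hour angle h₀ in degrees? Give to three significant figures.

cos h₀ = −tan ϕ · tan δ = −tan(+9.8°) × tan(+1.500°) = -0.0045, so h₀ = 1.5753 rad = 90.26°.

h₀ = 90.3°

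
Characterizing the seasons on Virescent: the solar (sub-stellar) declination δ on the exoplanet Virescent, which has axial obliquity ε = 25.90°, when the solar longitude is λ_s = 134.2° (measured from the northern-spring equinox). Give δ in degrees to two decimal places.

sin δ = sin ε · sin λ_s = sin 25.90° × sin 134.2° = 0.313148.
δ = arcsin(0.313148) = +18.25°.

δ = +18.25°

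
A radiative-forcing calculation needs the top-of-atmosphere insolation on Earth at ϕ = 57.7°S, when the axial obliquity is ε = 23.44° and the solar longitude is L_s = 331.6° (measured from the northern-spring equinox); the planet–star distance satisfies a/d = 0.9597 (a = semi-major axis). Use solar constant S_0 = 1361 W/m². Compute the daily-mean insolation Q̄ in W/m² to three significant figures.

Solar declination: sin δ = sin ε · sin L_s = sin 23.44° × sin 331.6° = -0.18920, so δ = -10.906°.
cos h₀ = −tan(-57.7°) tan(-10.906°) = -0.3048, h₀ = 1.8805 rad.
Bracket: h₀ sin ϕ sin δ + cos ϕ cos δ sin h₀ = 1.8805×-0.84526×-0.18920 + 0.53435×0.98194×0.95242 = 0.300736 + 0.499734 = 0.800470.
Inverse-square distance factor (a/d)² = 0.9597² = 0.921024.
Q̄ = (S_0/π) × 0.921024 × [bracket] = (1361/π) × 0.921024 × 0.800470 = 319.4 W/m².

Q̄ ≈ 319 W/m²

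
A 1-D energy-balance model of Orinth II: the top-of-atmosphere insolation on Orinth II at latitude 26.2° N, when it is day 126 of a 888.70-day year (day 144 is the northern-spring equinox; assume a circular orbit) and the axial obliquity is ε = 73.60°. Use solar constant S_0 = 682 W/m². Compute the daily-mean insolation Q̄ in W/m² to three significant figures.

Solar longitude: L_s = 360° × (126 − 144)/888.70 = -7.292°, i.e. -7.292° + 360° = 352.708°.
sin δ = sin 73.60° × sin 352.708° = -0.12175, so δ = -6.993°.
cos h₀ = −tan(+26.2°) tan(-6.993°) = 0.0604, h₀ = 1.5104 rad.
Bracket: h₀ sin ϕ sin δ + cos ϕ cos δ sin h₀ = 1.5104×0.44151×-0.12175 + 0.89726×0.99256×0.99818 = -0.081190 + 0.888964 = 0.807774.
Q̄ = (S_0/π) × [bracket] = (682/π) × 0.807774 = 175.4 W/m².

Q̄ ≈ 175 W/m²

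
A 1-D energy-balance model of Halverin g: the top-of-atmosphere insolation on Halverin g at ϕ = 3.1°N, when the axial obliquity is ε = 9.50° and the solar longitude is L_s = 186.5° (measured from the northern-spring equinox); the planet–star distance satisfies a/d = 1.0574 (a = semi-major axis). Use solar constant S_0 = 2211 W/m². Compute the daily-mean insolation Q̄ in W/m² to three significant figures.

Solar declination: sin δ = sin ε · sin L_s = sin 9.50° × sin 186.5° = -0.01868, so δ = -1.071°.
cos h₀ = −tan(+3.1°) tan(-1.071°) = 0.0010, h₀ = 1.5698 rad.
Bracket: h₀ sin ϕ sin δ + cos ϕ cos δ sin h₀ = 1.5698×0.05408×-0.01868 + 0.99854×0.99983×1.00000 = -0.001586 + 0.998370 = 0.996784.
Inverse-square distance factor (a/d)² = 1.0574² = 1.118095.
Q̄ = (S_0/π) × 1.118095 × [bracket] = (2211/π) × 1.118095 × 0.996784 = 784.4 W/m².

Q̄ ≈ 784 W/m²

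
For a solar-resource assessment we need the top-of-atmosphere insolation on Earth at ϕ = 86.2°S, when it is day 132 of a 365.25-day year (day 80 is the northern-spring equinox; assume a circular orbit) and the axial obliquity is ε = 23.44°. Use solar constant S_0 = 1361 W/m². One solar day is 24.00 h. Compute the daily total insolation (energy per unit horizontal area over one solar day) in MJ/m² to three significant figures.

Solar longitude: L_s = 360° × (132 − 80)/365.25 = 51.253°.
sin δ = sin 23.44° × sin 51.253° = 0.31024, so δ = +18.074°.
cos h₀ = −tan(-86.2°) tan(+18.074°) = 4.9133 ≥ 1 ⇒ polar night, h₀ = 0 and Q̄ = 0.
Daily total = Q̄ × 24.00 h × 3600 s/h = 0.00 MJ/m².

0.00 MJ/m²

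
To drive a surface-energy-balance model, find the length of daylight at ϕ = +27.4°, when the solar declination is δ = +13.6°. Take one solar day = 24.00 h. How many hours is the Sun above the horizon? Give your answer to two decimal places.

12.96 h

cos h₀ = −tan ϕ · tan δ = −tan(+27.4°) × tan(+13.600°) = -0.1254, so h₀ = 1.6965 rad = 97.20°.
Daylight = 2h₀/(2π) × 24.00 h = (1.6965/π) × 24.00 = 12.96 h.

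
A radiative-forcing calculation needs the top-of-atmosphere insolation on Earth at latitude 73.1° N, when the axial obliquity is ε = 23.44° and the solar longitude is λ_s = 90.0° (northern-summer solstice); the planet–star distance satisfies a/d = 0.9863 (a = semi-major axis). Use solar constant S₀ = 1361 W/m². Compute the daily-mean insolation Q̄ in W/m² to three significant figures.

Solar declination: sin δ = sin ε · sin λ_s = sin 23.44° × sin 90.0° = 0.39779, so δ = +23.440°.
cos H₀ = −tan(+73.1°) tan(+23.440°) = -1.4270 ≤ −1 ⇒ polar day, H₀ = π.
Bracket: H₀ sin φ sin δ + cos φ cos δ sin H₀ = 3.1416×0.95681×0.39779 + 0.29070×0.91748×0.00000 = 1.195723 + 0.000000 = 1.195723.
Inverse-square distance factor (a/d)² = 0.9863² = 0.972788.
Q̄ = (S₀/π) × 0.972788 × [bracket] = (1361/π) × 0.972788 × 1.195723 = 503.9 W/m².

Q̄ ≈ 504 W/m²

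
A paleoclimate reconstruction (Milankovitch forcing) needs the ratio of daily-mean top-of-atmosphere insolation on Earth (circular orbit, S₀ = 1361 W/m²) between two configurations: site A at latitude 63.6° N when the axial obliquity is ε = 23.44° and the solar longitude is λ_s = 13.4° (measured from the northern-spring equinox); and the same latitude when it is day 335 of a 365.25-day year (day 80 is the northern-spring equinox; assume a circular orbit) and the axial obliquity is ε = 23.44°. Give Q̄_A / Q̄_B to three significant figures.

— Configuration A (φ=+63.6°):
Solar declination: sin δ = sin ε · sin λ_s = sin 23.44° × sin 13.4° = 0.09219, so δ = +5.289°.
cos H₀ = −tan(+63.6°) tan(+5.289°) = -0.1865, H₀ = 1.7584 rad.
Bracket: H₀ sin φ sin δ + cos φ cos δ sin H₀ = 1.7584×0.89571×0.09219 + 0.44464×0.99574×0.98245 = 0.145201 + 0.434976 = 0.580177.
Q̄ = (S₀/π) × [bracket] = (1361/π) × 0.580177 = 251.34 W/m².
— Configuration B (φ=+63.6°):
Solar longitude: λ_s = 360° × (335 − 80)/365.25 = 251.335°.
sin δ = sin 23.44° × sin 251.335° = -0.37687, so δ = -22.140°.
cos H₀ = −tan(+63.6°) tan(-22.140°) = 0.8196, H₀ = 0.6100 rad.
Bracket: H₀ sin φ sin δ + cos φ cos δ sin H₀ = 0.6100×0.89571×-0.37687 + 0.44464×0.92627×0.57290 = -0.205915 + 0.235953 = 0.030038.
Q̄ = (S₀/π) × [bracket] = (1361/π) × 0.030038 = 13.013 W/m².
Ratio Q̄_A / Q̄_B = 251.34 / 13.013 = 19.31.

Q̄_A / Q̄_B ≈ 19.3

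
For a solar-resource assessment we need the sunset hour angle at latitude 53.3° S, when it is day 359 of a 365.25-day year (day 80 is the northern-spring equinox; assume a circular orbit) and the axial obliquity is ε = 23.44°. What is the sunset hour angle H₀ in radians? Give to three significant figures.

H₀ = 2.19 rad

Solar longitude: λ_s = 360° × (359 − 80)/365.25 = 274.990°.
sin δ = sin 23.44° × sin 274.990° = -0.39628, so δ = -23.346°.
cos H₀ = −tan φ · tan δ = −tan(-53.3°) × tan(-23.346°) = -0.5791, so H₀ = 2.1884 rad = 125.38°.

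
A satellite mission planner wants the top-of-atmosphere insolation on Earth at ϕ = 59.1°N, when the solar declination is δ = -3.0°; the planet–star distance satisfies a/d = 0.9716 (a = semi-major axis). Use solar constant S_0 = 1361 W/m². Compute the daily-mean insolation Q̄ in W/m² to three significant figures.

cos h₀ = −tan(+59.1°) tan(-3.000°) = 0.0876, h₀ = 1.4831 rad.
Bracket: h₀ sin ϕ sin δ + cos ϕ cos δ sin h₀ = 1.4831×0.85806×-0.05234 + 0.51354×0.99863×0.99616 = -0.066607 + 0.510867 = 0.444260.
Inverse-square distance factor (a/d)² = 0.9716² = 0.944007.
Q̄ = (S_0/π) × 0.944007 × [bracket] = (1361/π) × 0.944007 × 0.444260 = 181.7 W/m².

Q̄ ≈ 182 W/m²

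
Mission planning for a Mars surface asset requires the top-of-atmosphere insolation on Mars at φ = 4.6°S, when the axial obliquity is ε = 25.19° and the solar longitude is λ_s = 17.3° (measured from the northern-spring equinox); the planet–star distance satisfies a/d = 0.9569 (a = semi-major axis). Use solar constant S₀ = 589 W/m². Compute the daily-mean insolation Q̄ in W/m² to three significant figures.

Solar declination: sin δ = sin ε · sin λ_s = sin 25.19° × sin 17.3° = 0.12657, so δ = +7.271°.
cos H₀ = −tan(-4.6°) tan(+7.271°) = 0.0103, H₀ = 1.5605 rad.
Bracket: H₀ sin φ sin δ + cos φ cos δ sin H₀ = 1.5605×-0.08020×0.12657 + 0.99678×0.99196×0.99995 = -0.015841 + 0.988716 = 0.972875.
Inverse-square distance factor (a/d)² = 0.9569² = 0.915658.
Q̄ = (S₀/π) × 0.915658 × [bracket] = (589/π) × 0.915658 × 0.972875 = 167.0 W/m².

Q̄ ≈ 167 W/m²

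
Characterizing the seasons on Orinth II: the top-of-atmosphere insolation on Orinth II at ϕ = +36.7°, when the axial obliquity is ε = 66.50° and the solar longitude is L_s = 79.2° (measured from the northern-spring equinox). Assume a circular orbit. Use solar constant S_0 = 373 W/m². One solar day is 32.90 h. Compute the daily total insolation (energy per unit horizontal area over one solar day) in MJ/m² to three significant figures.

23.8 MJ/m²

Solar declination: sin δ = sin ε · sin L_s = sin 66.50° × sin 79.2° = 0.90082, so δ = +64.266°.
cos h₀ = −tan(+36.7°) tan(+64.266°) = -1.5464 ≤ −1 ⇒ polar day, h₀ = π.
Bracket: h₀ sin ϕ sin δ + cos ϕ cos δ sin h₀ = 3.1416×0.59763×0.90082 + 0.80178×0.43420×0.00000 = 1.691303 + 0.000000 = 1.691303.
Q̄ = (S_0/π) × [bracket] = (373/π) × 1.691303 = 200.81 W/m².
Daily total = Q̄ × 32.90 h × 3600 s/h = 200.81 × 32.90 × 3600 / 10⁶ = 23.78 MJ/m².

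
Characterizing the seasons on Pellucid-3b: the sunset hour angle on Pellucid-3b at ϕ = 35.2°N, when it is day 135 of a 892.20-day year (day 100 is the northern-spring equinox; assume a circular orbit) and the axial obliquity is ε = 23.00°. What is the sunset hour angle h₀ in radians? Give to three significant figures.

Solar longitude: L_s = 360° × (135 − 100)/892.20 = 14.122°.
sin δ = sin 23.00° × sin 14.122° = 0.09534, so δ = +5.471°.
cos h₀ = −tan ϕ · tan δ = −tan(+35.2°) × tan(+5.471°) = -0.0676, so h₀ = 1.6384 rad = 93.87°.

h₀ = 1.64 rad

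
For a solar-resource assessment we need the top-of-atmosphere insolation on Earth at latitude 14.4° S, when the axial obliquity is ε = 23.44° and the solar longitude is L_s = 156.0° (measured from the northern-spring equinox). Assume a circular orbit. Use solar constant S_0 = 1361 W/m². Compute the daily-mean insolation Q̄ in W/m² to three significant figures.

Q̄ ≈ 387 W/m²

Solar declination: sin δ = sin ε · sin L_s = sin 23.44° × sin 156.0° = 0.16180, so δ = +9.311°.
cos h₀ = −tan(-14.4°) tan(+9.311°) = 0.0421, h₀ = 1.5287 rad.
Bracket: h₀ sin ϕ sin δ + cos ϕ cos δ sin h₀ = 1.5287×-0.24869×0.16180 + 0.96858×0.98682×0.99911 = -0.061512 + 0.954963 = 0.893451.
Q̄ = (S_0/π) × [bracket] = (1361/π) × 0.893451 = 387.1 W/m².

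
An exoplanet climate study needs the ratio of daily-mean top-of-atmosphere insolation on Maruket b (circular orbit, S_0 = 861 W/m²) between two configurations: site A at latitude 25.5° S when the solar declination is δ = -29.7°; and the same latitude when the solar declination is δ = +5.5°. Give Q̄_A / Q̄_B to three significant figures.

— Configuration A (ϕ=-25.5°):
cos h₀ = −tan(-25.5°) tan(-29.700°) = -0.2721, h₀ = 1.8463 rad.
Bracket: h₀ sin ϕ sin δ + cos ϕ cos δ sin h₀ = 1.8463×-0.43051×-0.49546 + 0.90259×0.86863×0.96228 = 0.393817 + 0.754444 = 1.148261.
Q̄ = (S_0/π) × [bracket] = (861/π) × 1.148261 = 314.70 W/m².
— Configuration B (ϕ=-25.5°):
cos h₀ = −tan(-25.5°) tan(+5.500°) = 0.0459, h₀ = 1.5249 rad.
Bracket: h₀ sin ϕ sin δ + cos ϕ cos δ sin h₀ = 1.5249×-0.43051×0.09585 + 0.90259×0.99540×0.99894 = -0.062924 + 0.897486 = 0.834562.
Q̄ = (S_0/π) × [bracket] = (861/π) × 0.834562 = 228.72 W/m².
Ratio Q̄_A / Q̄_B = 314.70 / 228.72 = 1.376.

Q̄_A / Q̄_B ≈ 1.38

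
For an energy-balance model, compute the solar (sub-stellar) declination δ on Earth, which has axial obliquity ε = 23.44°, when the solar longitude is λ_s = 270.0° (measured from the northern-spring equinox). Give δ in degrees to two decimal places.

sin δ = sin ε · sin λ_s = sin 23.44° × sin 270.0° = -0.397789.
δ = arcsin(-0.397789) = -23.44°.

δ = -23.44°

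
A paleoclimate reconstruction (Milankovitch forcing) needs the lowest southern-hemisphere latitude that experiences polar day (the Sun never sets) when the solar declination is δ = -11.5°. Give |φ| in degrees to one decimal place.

|φ| = 78.5°

Polar day requires cos H₀ = −tan φ tan δ ≤ −1, i.e. tan φ tan δ ≥ 1.
The boundary is |tan φ| · |tan δ| = 1, so |φ| = 90° − |δ| = 90° − 11.5° = 78.5° in the southern hemisphere.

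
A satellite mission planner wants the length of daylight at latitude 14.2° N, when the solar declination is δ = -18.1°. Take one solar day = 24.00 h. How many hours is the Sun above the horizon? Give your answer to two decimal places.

cos H₀ = −tan φ · tan δ = −tan(+14.2°) × tan(-18.100°) = 0.0827, so H₀ = 1.4880 rad = 85.26°.
Daylight = 2H₀/(2π) × 24.00 h = (1.4880/π) × 24.00 = 11.37 h.

11.37 h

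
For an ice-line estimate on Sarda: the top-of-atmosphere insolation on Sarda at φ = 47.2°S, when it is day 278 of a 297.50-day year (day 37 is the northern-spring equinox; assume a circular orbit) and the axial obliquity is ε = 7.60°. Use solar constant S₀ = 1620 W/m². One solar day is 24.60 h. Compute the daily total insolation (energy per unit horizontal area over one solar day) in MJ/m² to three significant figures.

37.5 MJ/m²

Solar longitude: λ_s = 360° × (278 − 37)/297.50 = 291.630°.
sin δ = sin 7.60° × sin 291.630° = -0.12294, so δ = -7.062°.
cos H₀ = −tan(-47.2°) tan(-7.062°) = -0.1338, H₀ = 1.7050 rad.
Bracket: H₀ sin φ sin δ + cos φ cos δ sin H₀ = 1.7050×-0.73373×-0.12294 + 0.67944×0.99241×0.99101 = 0.153799 + 0.668221 = 0.822020.
Q̄ = (S₀/π) × [bracket] = (1620/π) × 0.822020 = 423.88 W/m².
Daily total = Q̄ × 24.60 h × 3600 s/h = 423.88 × 24.60 × 3600 / 10⁶ = 37.54 MJ/m².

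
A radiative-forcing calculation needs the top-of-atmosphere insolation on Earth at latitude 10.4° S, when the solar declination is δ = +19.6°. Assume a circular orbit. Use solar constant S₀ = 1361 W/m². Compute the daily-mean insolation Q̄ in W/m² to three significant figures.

cos H₀ = −tan(-10.4°) tan(+19.600°) = 0.0654, H₀ = 1.5054 rad.
Bracket: H₀ sin φ sin δ + cos φ cos δ sin H₀ = 1.5054×-0.18052×0.33545 + 0.98357×0.94206×0.99786 = -0.091160 + 0.924599 = 0.833439.
Q̄ = (S₀/π) × [bracket] = (1361/π) × 0.833439 = 361.1 W/m².

Q̄ ≈ 361 W/m²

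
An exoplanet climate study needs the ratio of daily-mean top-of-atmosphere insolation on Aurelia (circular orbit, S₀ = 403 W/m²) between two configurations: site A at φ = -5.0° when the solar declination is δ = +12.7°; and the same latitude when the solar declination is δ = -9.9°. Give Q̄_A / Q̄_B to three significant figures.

Q̄_A / Q̄_B ≈ 0.937

— Configuration A (φ=-5.0°):
cos H₀ = −tan(-5.0°) tan(+12.700°) = 0.0197, H₀ = 1.5511 rad.
Bracket: H₀ sin φ sin δ + cos φ cos δ sin H₀ = 1.5511×-0.08716×0.21985 + 0.99619×0.97553×0.99981 = -0.029722 + 0.971629 = 0.941907.
Q̄ = (S₀/π) × [bracket] = (403/π) × 0.941907 = 120.83 W/m².
— Configuration B (φ=-5.0°):
cos H₀ = −tan(-5.0°) tan(-9.900°) = -0.0153, H₀ = 1.5861 rad.
Bracket: H₀ sin φ sin δ + cos φ cos δ sin H₀ = 1.5861×-0.08716×-0.17193 + 0.99619×0.98511×0.99988 = 0.023768 + 0.981239 = 1.005007.
Q̄ = (S₀/π) × [bracket] = (403/π) × 1.005007 = 128.92 W/m².
Ratio Q̄_A / Q̄_B = 120.83 / 128.92 = 0.9372.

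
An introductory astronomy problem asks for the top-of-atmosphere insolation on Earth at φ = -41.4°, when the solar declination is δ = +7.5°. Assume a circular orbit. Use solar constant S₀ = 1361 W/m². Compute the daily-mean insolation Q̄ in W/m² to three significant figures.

cos H₀ = −tan(-41.4°) tan(+7.500°) = 0.1161, H₀ = 1.4545 rad.
Bracket: H₀ sin φ sin δ + cos φ cos δ sin H₀ = 1.4545×-0.66131×0.13053 + 0.75011×0.99144×0.99324 = -0.125554 + 0.738662 = 0.613108.
Q̄ = (S₀/π) × [bracket] = (1361/π) × 0.613108 = 265.6 W/m².

Q̄ ≈ 266 W/m²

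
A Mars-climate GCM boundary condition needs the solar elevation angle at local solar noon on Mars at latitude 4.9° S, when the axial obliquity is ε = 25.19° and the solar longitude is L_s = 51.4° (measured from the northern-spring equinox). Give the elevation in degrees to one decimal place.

65.7°

Solar declination: sin δ = sin ε · sin L_s = sin 25.19° × sin 51.4° = 0.33263, so δ = +19.429°.
At local noon the hour angle is zero, so the zenith angle equals |ϕ − δ| = |-4.9° − (+19.429°)| = 24.329°.
Elevation = 90° − 24.329° = 65.7°.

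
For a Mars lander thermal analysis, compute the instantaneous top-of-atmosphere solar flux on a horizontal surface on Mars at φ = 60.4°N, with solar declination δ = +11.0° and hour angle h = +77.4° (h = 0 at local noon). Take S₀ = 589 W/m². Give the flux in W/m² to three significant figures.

cos θ_z = sin φ sin δ + cos φ cos δ cos h = 0.165907 + 0.105770 = 0.271677.
Flux = S₀ · cos θ_z = 589 × 0.271677 = 160.0 W/m².

160 W/m²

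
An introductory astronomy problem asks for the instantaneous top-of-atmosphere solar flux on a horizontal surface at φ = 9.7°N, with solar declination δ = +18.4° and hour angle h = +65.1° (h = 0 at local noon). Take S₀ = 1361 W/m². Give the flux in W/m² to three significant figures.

608 W/m²

cos θ_z = sin φ sin δ + cos φ cos δ cos h = 0.053184 + 0.393799 = 0.446983.
Flux = S₀ · cos θ_z = 1361 × 0.446983 = 608.3 W/m².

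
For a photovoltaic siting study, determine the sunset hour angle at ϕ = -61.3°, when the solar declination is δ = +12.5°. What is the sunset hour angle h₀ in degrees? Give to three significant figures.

cos h₀ = −tan ϕ · tan δ = −tan(-61.3°) × tan(+12.500°) = 0.4049, so h₀ = 1.1539 rad = 66.11°.

h₀ = 66.1°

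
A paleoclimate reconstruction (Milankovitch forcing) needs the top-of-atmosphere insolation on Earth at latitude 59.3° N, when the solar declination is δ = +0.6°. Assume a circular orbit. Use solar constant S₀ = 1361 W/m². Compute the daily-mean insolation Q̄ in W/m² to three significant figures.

Q̄ ≈ 227 W/m²

cos H₀ = −tan(+59.3°) tan(+0.600°) = -0.0176, H₀ = 1.5884 rad.
Bracket: H₀ sin φ sin δ + cos φ cos δ sin H₀ = 1.5884×0.85985×0.01047 + 0.51054×0.99995×0.99984 = 0.014300 + 0.510433 = 0.524733.
Q̄ = (S₀/π) × [bracket] = (1361/π) × 0.524733 = 227.3 W/m².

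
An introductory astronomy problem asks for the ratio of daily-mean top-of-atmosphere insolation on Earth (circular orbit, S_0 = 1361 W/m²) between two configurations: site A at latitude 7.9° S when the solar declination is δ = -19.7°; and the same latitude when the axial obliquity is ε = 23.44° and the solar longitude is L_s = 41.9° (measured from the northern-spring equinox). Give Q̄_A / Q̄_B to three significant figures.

— Configuration A (ϕ=-7.9°):
cos h₀ = −tan(-7.9°) tan(-19.700°) = -0.0497, h₀ = 1.6205 rad.
Bracket: h₀ sin ϕ sin δ + cos ϕ cos δ sin h₀ = 1.6205×-0.13744×-0.33710 + 0.99051×0.94147×0.99876 = 0.075079 + 0.931379 = 1.006458.
Q̄ = (S_0/π) × [bracket] = (1361/π) × 1.006458 = 436.02 W/m².
— Configuration B (ϕ=-7.9°):
Solar declination: sin δ = sin ε · sin L_s = sin 23.44° × sin 41.9° = 0.26566, so δ = +15.406°.
cos h₀ = −tan(-7.9°) tan(+15.406°) = 0.0382, h₀ = 1.5326 rad.
Bracket: h₀ sin ϕ sin δ + cos ϕ cos δ sin h₀ = 1.5326×-0.13744×0.26566 + 0.99051×0.96407×0.99927 = -0.055959 + 0.954224 = 0.898265.
Q̄ = (S_0/π) × [bracket] = (1361/π) × 0.898265 = 389.15 W/m².
Ratio Q̄_A / Q̄_B = 436.02 / 389.15 = 1.120.

Q̄_A / Q̄_B ≈ 1.12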